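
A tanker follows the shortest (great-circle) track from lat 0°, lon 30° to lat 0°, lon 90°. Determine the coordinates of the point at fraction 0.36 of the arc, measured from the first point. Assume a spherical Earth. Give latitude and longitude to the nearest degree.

≈ lat 0°, lon 52°

The haversine formula gives a central angle δ ≈ 1.047 rad (60.0°) between the endpoints.
Interpolate at f = 0.36 with slerp weights a = sin((1−f)δ)/sin δ ≈ 0.717, b = sin(fδ)/sin δ ≈ 0.425.
p = a·p₁ + b·p₂ ≈ (0.621, 0.784, 0.000); φ = arcsin(p_z) ≈ 0.00°, λ = atan2(p_y, p_x) ≈ 51.60°.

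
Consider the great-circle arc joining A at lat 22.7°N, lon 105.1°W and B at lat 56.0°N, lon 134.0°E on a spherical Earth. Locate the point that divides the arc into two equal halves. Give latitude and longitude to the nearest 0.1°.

≈ lat 56.8°N, lon 142.2°W

Convert each endpoint to a unit vector on the sphere (x = cos φ cos λ, y = cos φ sin λ, z = sin φ).
The central angle between the endpoints is δ = arccos(p₁·p₂) ≈ 1.516 rad (86.8°).
Interpolate at f = 1/2 with slerp weights a = sin((1−f)δ)/sin δ ≈ 0.688, b = sin(fδ)/sin δ ≈ 0.688.
p = a·p₁ + b·p₂ ≈ (-0.433, -0.336, 0.836); φ = arcsin(p_z) ≈ 56.76°, λ = atan2(p_y, p_x) ≈ -142.16°.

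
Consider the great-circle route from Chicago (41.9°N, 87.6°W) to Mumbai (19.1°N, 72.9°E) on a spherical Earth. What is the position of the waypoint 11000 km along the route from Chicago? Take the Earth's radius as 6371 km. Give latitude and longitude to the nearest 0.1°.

≈ 35.8°N, 67.0°E

From cos δ = sin φ₁ sin φ₂ + cos φ₁ cos φ₂ cos Δλ, the central angle is δ ≈ 2.031 rad (116.4°). The total great-circle distance is δ·R ≈ 2.031 × 6371 ≈ 12942 km, so the target fraction is f = 11000/12942 ≈ 0.850.
Interpolate at f ≈ 0.850 with slerp weights a = sin((1−f)δ)/sin δ ≈ 0.335, b = sin(fδ)/sin δ ≈ 1.103.
p = a·p₁ + b·p₂ ≈ (0.317, 0.747, 0.585); φ = arcsin(p_z) ≈ 35.77°, λ = atan2(p_y, p_x) ≈ 67.01°.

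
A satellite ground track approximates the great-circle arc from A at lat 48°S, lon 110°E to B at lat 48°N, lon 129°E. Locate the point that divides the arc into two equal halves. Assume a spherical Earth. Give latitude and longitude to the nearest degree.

≈ lat 0°N, lon 120°E

Convert each endpoint to a unit vector on the sphere (x = cos φ cos λ, y = cos φ sin λ, z = sin φ).
The central angle between the endpoints is δ = arccos(p₁·p₂) ≈ 1.700 rad (97.4°).
Interpolate at f = 1/2 with slerp weights a = sin((1−f)δ)/sin δ ≈ 0.758, b = sin(fδ)/sin δ ≈ 0.758.
p = a·p₁ + b·p₂ ≈ (-0.492, 0.870, 0.000); φ = arcsin(p_z) ≈ 0.00°, λ = atan2(p_y, p_x) ≈ 119.50°.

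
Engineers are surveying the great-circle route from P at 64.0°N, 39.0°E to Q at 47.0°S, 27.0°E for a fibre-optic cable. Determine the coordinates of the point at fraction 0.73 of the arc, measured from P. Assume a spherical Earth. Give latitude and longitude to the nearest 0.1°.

≈ 17.0°S, 29.9°E

Write both endpoints as unit vectors p₁, p₂ with components (cos φ cos λ, cos φ sin λ, sin φ).
The central angle between the endpoints is δ = arccos(p₁·p₂) ≈ 1.944 rad (111.4°).
Interpolate at f = 0.73 with slerp weights a = sin((1−f)δ)/sin δ ≈ 0.538, b = sin(fδ)/sin δ ≈ 1.062.
p = a·p₁ + b·p₂ ≈ (0.829, 0.477, -0.293); φ = arcsin(p_z) ≈ -17.02°, λ = atan2(p_y, p_x) ≈ 29.94°.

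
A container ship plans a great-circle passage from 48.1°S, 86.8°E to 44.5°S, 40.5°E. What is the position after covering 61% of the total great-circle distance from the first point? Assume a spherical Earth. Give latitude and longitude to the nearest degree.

Convert each endpoint to a unit vector on the sphere (x = cos φ cos λ, y = cos φ sin λ, z = sin φ).
The central angle between the endpoints is δ = arccos(p₁·p₂) ≈ 0.553 rad (31.7°).
Interpolate at f = 0.61 with slerp weights a = sin((1−f)δ)/sin δ ≈ 0.407, b = sin(fδ)/sin δ ≈ 0.630.
p = a·p₁ + b·p₂ ≈ (0.357, 0.564, -0.745); φ = arcsin(p_z) ≈ -48.15°, λ = atan2(p_y, p_x) ≈ 57.65°.

≈ 48°S, 58°E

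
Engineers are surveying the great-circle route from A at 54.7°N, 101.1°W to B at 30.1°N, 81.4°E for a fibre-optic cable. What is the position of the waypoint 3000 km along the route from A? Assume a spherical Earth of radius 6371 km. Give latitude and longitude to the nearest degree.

≈ 82°N, 108°W

Write both endpoints as unit vectors p₁, p₂ with components (cos φ cos λ, cos φ sin λ, sin φ).
The central angle between the endpoints is δ = arccos(p₁·p₂) ≈ 1.661 rad (95.2°). The total great-circle distance is δ·R ≈ 1.661 × 6371 ≈ 10583 km, so the target fraction is f = 3000/10583 ≈ 0.283.
Interpolate at f ≈ 0.283 with slerp weights a = sin((1−f)δ)/sin δ ≈ 0.932, b = sin(fδ)/sin δ ≈ 0.456.
p = a·p₁ + b·p₂ ≈ (-0.045, -0.139, 0.989); φ = arcsin(p_z) ≈ 81.61°, λ = atan2(p_y, p_x) ≈ -107.86°.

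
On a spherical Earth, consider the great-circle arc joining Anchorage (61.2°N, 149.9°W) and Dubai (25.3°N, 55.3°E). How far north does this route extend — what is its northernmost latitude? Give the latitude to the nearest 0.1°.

≈ 79.3°N

The great circle lies in the plane with unit normal n̂ = (p₁ × p₂)/|p₁ × p₂|.
Here n̂_z ≈ -0.185; the vertex latitude is φ_max = arccos|n̂_z| ≈ 79.3°.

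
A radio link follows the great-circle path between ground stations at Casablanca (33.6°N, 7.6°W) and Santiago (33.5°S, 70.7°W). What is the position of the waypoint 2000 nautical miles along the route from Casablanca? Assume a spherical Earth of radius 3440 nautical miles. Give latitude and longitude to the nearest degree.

≈ 9°N, 32°W

The haversine formula gives a central angle δ ≈ 1.562 rad (89.5°) between the endpoints. The total great-circle distance is δ·R ≈ 1.562 × 3440 ≈ 5373 nmi, so the target fraction is f = 2000/5373 ≈ 0.372.
Interpolate at f ≈ 0.372 with slerp weights a = sin((1−f)δ)/sin δ ≈ 0.831, b = sin(fδ)/sin δ ≈ 0.549.
p = a·p₁ + b·p₂ ≈ (0.837, -0.524, 0.157); φ = arcsin(p_z) ≈ 9.01°, λ = atan2(p_y, p_x) ≈ -32.03°.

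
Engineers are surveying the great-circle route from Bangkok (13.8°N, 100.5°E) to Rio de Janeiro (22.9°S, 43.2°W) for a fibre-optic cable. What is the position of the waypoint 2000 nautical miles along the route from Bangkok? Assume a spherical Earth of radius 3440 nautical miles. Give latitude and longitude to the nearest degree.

Write both endpoints as unit vectors p₁, p₂ with components (cos φ cos λ, cos φ sin λ, sin φ).
The central angle between the endpoints is δ = arccos(p₁·p₂) ≈ 2.521 rad (144.5°). The total great-circle distance is δ·R ≈ 2.521 × 3440 ≈ 8674 nmi, so the target fraction is f = 2000/8674 ≈ 0.231.
Interpolate at f ≈ 0.231 with slerp weights a = sin((1−f)δ)/sin δ ≈ 1.605, b = sin(fδ)/sin δ ≈ 0.945.
p = a·p₁ + b·p₂ ≈ (0.351, 0.936, 0.015); φ = arcsin(p_z) ≈ 0.86°, λ = atan2(p_y, p_x) ≈ 69.47°.

≈ (1°N, 69°E)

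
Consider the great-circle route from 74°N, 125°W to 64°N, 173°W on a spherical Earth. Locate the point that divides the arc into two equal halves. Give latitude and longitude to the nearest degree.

≈ 71°N, 155°W

Convert each endpoint to a unit vector on the sphere (x = cos φ cos λ, y = cos φ sin λ, z = sin φ).
The central angle between the endpoints is δ = arccos(p₁·p₂) ≈ 0.334 rad (19.1°).
Interpolate at f = 1/2 with slerp weights a = sin((1−f)δ)/sin δ ≈ 0.507, b = sin(fδ)/sin δ ≈ 0.507.
p = a·p₁ + b·p₂ ≈ (-0.301, -0.142, 0.943); φ = arcsin(p_z) ≈ 70.58°, λ = atan2(p_y, p_x) ≈ -154.79°.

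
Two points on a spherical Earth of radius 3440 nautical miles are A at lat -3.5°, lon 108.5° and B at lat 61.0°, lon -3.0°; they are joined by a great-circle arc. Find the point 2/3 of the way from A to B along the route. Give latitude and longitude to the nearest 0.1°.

The haversine formula gives a central angle δ ≈ 1.804 rad (103.3°) between the endpoints.
Interpolate at f = 2/3 with slerp weights a = sin((1−f)δ)/sin δ ≈ 0.581, b = sin(fδ)/sin δ ≈ 0.959.
p = a·p₁ + b·p₂ ≈ (0.280, 0.526, 0.803); φ = arcsin(p_z) ≈ 53.43°, λ = atan2(p_y, p_x) ≈ 61.96°.

≈ lat 53.4°, lon 62.0°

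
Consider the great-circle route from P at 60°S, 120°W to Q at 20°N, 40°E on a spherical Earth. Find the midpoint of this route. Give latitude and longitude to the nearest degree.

From cos δ = sin φ₁ sin φ₂ + cos φ₁ cos φ₂ cos Δλ, the central angle is δ ≈ 2.400 rad (137.5°).
Interpolate at f = 1/2 with slerp weights a = sin((1−f)δ)/sin δ ≈ 1.381, b = sin(fδ)/sin δ ≈ 1.381.
p = a·p₁ + b·p₂ ≈ (0.649, 0.236, -0.723); φ = arcsin(p_z) ≈ -46.34°, λ = atan2(p_y, p_x) ≈ 20.00°.

≈ 46°S, 20°E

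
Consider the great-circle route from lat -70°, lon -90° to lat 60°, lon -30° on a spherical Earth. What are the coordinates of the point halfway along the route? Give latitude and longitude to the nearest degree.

≈ lat -6°, lon -54°

Write both endpoints as unit vectors p₁, p₂ with components (cos φ cos λ, cos φ sin λ, sin φ).
The central angle between the endpoints is δ = arccos(p₁·p₂) ≈ 2.387 rad (136.7°).
Interpolate at f = 1/2 with slerp weights a = sin((1−f)δ)/sin δ ≈ 1.357, b = sin(fδ)/sin δ ≈ 1.357.
p = a·p₁ + b·p₂ ≈ (0.587, -0.803, -0.100); φ = arcsin(p_z) ≈ -5.74°, λ = atan2(p_y, p_x) ≈ -53.82°.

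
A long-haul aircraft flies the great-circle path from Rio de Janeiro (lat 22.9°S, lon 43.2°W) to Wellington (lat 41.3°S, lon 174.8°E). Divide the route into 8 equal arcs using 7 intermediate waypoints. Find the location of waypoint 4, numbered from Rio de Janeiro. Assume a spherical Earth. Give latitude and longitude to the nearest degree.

Write both endpoints as unit vectors p₁, p₂ with components (cos φ cos λ, cos φ sin λ, sin φ).
The central angle between the endpoints is δ = arccos(p₁·p₂) ≈ 1.863 rad (106.8°).
Interpolate at f = 4/8 with slerp weights a = sin((1−f)δ)/sin δ ≈ 0.838, b = sin(fδ)/sin δ ≈ 0.838.
p = a·p₁ + b·p₂ ≈ (-0.064, -0.472, -0.879); φ = arcsin(p_z) ≈ -61.58°, λ = atan2(p_y, p_x) ≈ -97.76°.

≈ lat 62°S, lon 98°W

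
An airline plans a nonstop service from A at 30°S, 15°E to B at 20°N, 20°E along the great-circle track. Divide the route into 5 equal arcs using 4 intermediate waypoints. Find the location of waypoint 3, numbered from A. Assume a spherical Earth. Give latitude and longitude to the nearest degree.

Write both endpoints as unit vectors p₁, p₂ with components (cos φ cos λ, cos φ sin λ, sin φ).
The central angle between the endpoints is δ = arccos(p₁·p₂) ≈ 0.877 rad (50.2°).
Interpolate at f = 3/5 with slerp weights a = sin((1−f)δ)/sin δ ≈ 0.447, b = sin(fδ)/sin δ ≈ 0.653.
p = a·p₁ + b·p₂ ≈ (0.951, 0.310, -0.000); φ = arcsin(p_z) ≈ -0.00°, λ = atan2(p_y, p_x) ≈ 18.07°.

≈ 0°N, 18°E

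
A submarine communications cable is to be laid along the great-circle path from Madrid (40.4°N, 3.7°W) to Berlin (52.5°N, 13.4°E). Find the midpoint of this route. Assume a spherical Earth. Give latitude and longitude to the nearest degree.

≈ 47°N, 4°E

Convert each endpoint to a unit vector on the sphere (x = cos φ cos λ, y = cos φ sin λ, z = sin φ).
The central angle between the endpoints is δ = arccos(p₁·p₂) ≈ 0.293 rad (16.8°).
Interpolate at f = 1/2 with slerp weights a = sin((1−f)δ)/sin δ ≈ 0.505, b = sin(fδ)/sin δ ≈ 0.505.
p = a·p₁ + b·p₂ ≈ (0.683, 0.046, 0.729); φ = arcsin(p_z) ≈ 46.77°, λ = atan2(p_y, p_x) ≈ 3.89°.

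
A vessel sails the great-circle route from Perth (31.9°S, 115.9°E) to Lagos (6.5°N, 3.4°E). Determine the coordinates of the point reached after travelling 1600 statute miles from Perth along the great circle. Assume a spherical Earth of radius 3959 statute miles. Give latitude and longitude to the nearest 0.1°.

From cos δ = sin φ₁ sin φ₂ + cos φ₁ cos φ₂ cos Δλ, the central angle is δ ≈ 1.963 rad (112.5°). The total great-circle distance is δ·R ≈ 1.963 × 3959 ≈ 7773 mi, so the target fraction is f = 1600/7773 ≈ 0.206.
Interpolate at f ≈ 0.206 with slerp weights a = sin((1−f)δ)/sin δ ≈ 1.082, b = sin(fδ)/sin δ ≈ 0.426.
p = a·p₁ + b·p₂ ≈ (0.021, 0.852, -0.524); φ = arcsin(p_z) ≈ -31.58°, λ = atan2(p_y, p_x) ≈ 88.60°.

≈ (31.6°S, 88.6°E)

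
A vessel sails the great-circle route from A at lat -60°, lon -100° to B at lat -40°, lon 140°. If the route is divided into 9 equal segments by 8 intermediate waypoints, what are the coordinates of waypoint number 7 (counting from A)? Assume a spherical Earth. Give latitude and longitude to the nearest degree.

Convert each endpoint to a unit vector on the sphere (x = cos φ cos λ, y = cos φ sin λ, z = sin φ).
The central angle between the endpoints is δ = arccos(p₁·p₂) ≈ 1.197 rad (68.6°).
Interpolate at f = 7/9 with slerp weights a = sin((1−f)δ)/sin δ ≈ 0.282, b = sin(fδ)/sin δ ≈ 0.862.
p = a·p₁ + b·p₂ ≈ (-0.530, 0.285, -0.798); φ = arcsin(p_z) ≈ -52.98°, λ = atan2(p_y, p_x) ≈ 151.72°.

≈ lat -53°, lon 152°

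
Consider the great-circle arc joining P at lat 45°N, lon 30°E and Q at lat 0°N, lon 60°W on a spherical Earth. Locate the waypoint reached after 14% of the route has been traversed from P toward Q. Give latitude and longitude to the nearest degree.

The haversine formula gives a central angle δ ≈ 1.571 rad (90.0°) between the endpoints.
Interpolate at f = 0.14 with slerp weights a = sin((1−f)δ)/sin δ ≈ 0.976, b = sin(fδ)/sin δ ≈ 0.218.
p = a·p₁ + b·p₂ ≈ (0.707, 0.156, 0.690); φ = arcsin(p_z) ≈ 43.64°, λ = atan2(p_y, p_x) ≈ 12.46°.

≈ lat 44°N, lon 12°E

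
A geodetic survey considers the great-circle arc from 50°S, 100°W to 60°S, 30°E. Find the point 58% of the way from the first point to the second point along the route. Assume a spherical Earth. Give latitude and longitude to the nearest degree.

≈ 74°S, 33°W

Write both endpoints as unit vectors p₁, p₂ with components (cos φ cos λ, cos φ sin λ, sin φ).
The central angle between the endpoints is δ = arccos(p₁·p₂) ≈ 1.096 rad (62.8°).
Interpolate at f = 0.58 with slerp weights a = sin((1−f)δ)/sin δ ≈ 0.500, b = sin(fδ)/sin δ ≈ 0.668.
p = a·p₁ + b·p₂ ≈ (0.233, -0.149, -0.961); φ = arcsin(p_z) ≈ -73.92°, λ = atan2(p_y, p_x) ≈ -32.62°.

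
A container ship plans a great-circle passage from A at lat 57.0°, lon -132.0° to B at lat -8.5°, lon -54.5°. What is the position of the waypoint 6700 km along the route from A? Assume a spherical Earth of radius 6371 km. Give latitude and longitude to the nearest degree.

Write both endpoints as unit vectors p₁, p₂ with components (cos φ cos λ, cos φ sin λ, sin φ).
The central angle between the endpoints is δ = arccos(p₁·p₂) ≈ 1.578 rad (90.4°). The total great-circle distance is δ·R ≈ 1.578 × 6371 ≈ 10055 km, so the target fraction is f = 6700/10055 ≈ 0.666.
Interpolate at f ≈ 0.666 with slerp weights a = sin((1−f)δ)/sin δ ≈ 0.503, b = sin(fδ)/sin δ ≈ 0.868.
p = a·p₁ + b·p₂ ≈ (0.316, -0.903, 0.293); φ = arcsin(p_z) ≈ 17.05°, λ = atan2(p_y, p_x) ≈ -70.73°.

≈ lat 17°, lon -71°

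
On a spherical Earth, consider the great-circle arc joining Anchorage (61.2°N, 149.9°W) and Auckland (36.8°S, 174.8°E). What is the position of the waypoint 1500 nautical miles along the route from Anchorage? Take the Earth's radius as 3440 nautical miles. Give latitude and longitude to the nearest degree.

From cos δ = sin φ₁ sin φ₂ + cos φ₁ cos φ₂ cos Δλ, the central angle is δ ≈ 1.782 rad (102.1°). The total great-circle distance is δ·R ≈ 1.782 × 3440 ≈ 6132 nmi, so the target fraction is f = 1500/6132 ≈ 0.245.
Interpolate at f ≈ 0.245 with slerp weights a = sin((1−f)δ)/sin δ ≈ 0.997, b = sin(fδ)/sin δ ≈ 0.432.
p = a·p₁ + b·p₂ ≈ (-0.760, -0.210, 0.615); φ = arcsin(p_z) ≈ 37.96°, λ = atan2(p_y, p_x) ≈ -164.59°.

≈ (38°N, 165°W)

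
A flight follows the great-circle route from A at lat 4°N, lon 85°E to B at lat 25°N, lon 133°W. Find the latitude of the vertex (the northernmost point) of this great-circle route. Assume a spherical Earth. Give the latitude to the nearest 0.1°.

≈ 40.4°N

The great circle lies in the plane with unit normal n̂ = (p₁ × p₂)/|p₁ × p₂|.
Here n̂_z ≈ +0.762; the vertex latitude is φ_max = arccos|n̂_z| ≈ 40.4°.
Check via Clairaut: cos φ_max = |cos φ₁| · sin C = cos(4.0°)·sin(49.8°) ≈ 0.762, again giving ≈ 40.4°.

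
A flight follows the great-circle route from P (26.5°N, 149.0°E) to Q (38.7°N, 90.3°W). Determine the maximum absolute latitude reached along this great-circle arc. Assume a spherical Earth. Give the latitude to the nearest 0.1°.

≈ 53.0°N

The great circle lies in the plane with unit normal n̂ = (p₁ × p₂)/|p₁ × p₂|.
Here n̂_z ≈ +0.602; the vertex latitude is φ_max = arccos|n̂_z| ≈ 53.0°.
Check via Clairaut: cos φ_max = |cos φ₁| · sin C = cos(26.5°)·sin(42.3°) ≈ 0.602, again giving ≈ 53.0°.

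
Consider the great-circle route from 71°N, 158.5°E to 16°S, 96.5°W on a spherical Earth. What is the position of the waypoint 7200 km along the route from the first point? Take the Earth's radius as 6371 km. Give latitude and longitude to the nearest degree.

≈ 27°N, 112°W

Convert each endpoint to a unit vector on the sphere (x = cos φ cos λ, y = cos φ sin λ, z = sin φ).
The central angle between the endpoints is δ = arccos(p₁·p₂) ≈ 1.919 rad (110.0°). The total great-circle distance is δ·R ≈ 1.919 × 6371 ≈ 12229 km, so the target fraction is f = 7200/12229 ≈ 0.589.
Interpolate at f ≈ 0.589 with slerp weights a = sin((1−f)δ)/sin δ ≈ 0.755, b = sin(fδ)/sin δ ≈ 0.962.
p = a·p₁ + b·p₂ ≈ (-0.334, -0.829, 0.449); φ = arcsin(p_z) ≈ 26.67°, λ = atan2(p_y, p_x) ≈ -111.92°.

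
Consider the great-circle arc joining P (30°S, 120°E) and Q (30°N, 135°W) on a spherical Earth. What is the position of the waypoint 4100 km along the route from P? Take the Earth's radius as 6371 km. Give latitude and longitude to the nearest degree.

≈ (12°S, 155°E)

Convert each endpoint to a unit vector on the sphere (x = cos φ cos λ, y = cos φ sin λ, z = sin φ).
The central angle between the endpoints is δ = arccos(p₁·p₂) ≈ 2.031 rad (116.4°). The total great-circle distance is δ·R ≈ 2.031 × 6371 ≈ 12939 km, so the target fraction is f = 4100/12939 ≈ 0.317.
Interpolate at f ≈ 0.317 with slerp weights a = sin((1−f)δ)/sin δ ≈ 1.097, b = sin(fδ)/sin δ ≈ 0.670.
p = a·p₁ + b·p₂ ≈ (-0.885, 0.413, -0.214); φ = arcsin(p_z) ≈ -12.35°, λ = atan2(p_y, p_x) ≈ 154.99°.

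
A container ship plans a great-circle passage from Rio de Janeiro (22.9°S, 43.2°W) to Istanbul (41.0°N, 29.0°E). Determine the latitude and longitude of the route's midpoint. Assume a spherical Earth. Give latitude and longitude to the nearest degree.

≈ (11°N, 11°W)

The haversine formula gives a central angle δ ≈ 1.614 rad (92.5°) between the endpoints.
Interpolate at f = 1/2 with slerp weights a = sin((1−f)δ)/sin δ ≈ 0.723, b = sin(fδ)/sin δ ≈ 0.723.
p = a·p₁ + b·p₂ ≈ (0.962, -0.191, 0.193); φ = arcsin(p_z) ≈ 11.12°, λ = atan2(p_y, p_x) ≈ -11.24°.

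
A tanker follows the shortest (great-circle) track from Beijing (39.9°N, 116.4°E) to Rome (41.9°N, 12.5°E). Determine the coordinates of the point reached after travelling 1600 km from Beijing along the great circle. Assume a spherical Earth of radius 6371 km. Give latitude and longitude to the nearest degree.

≈ 48°N, 100°E

From cos δ = sin φ₁ sin φ₂ + cos φ₁ cos φ₂ cos Δλ, the central angle is δ ≈ 1.275 rad (73.1°). The total great-circle distance is δ·R ≈ 1.275 × 6371 ≈ 8125 km, so the target fraction is f = 1600/8125 ≈ 0.197.
Interpolate at f ≈ 0.197 with slerp weights a = sin((1−f)δ)/sin δ ≈ 0.893, b = sin(fδ)/sin δ ≈ 0.260.
p = a·p₁ + b·p₂ ≈ (-0.116, 0.655, 0.746); φ = arcsin(p_z) ≈ 48.27°, λ = atan2(p_y, p_x) ≈ 100.02°.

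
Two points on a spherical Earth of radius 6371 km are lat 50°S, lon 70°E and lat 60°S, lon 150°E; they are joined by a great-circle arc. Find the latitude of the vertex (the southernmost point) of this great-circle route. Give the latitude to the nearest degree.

The great circle lies in the plane with unit normal n̂ = (p₁ × p₂)/|p₁ × p₂|.
Here n̂_z ≈ +0.456; the vertex latitude is φ_max = arccos|n̂_z| ≈ 62.9°.
Check via Clairaut: cos φ_max = |cos φ₁| · sin C = cos(50.0°)·sin(134.9°) ≈ 0.456, again giving ≈ 62.9°.

≈ 63°S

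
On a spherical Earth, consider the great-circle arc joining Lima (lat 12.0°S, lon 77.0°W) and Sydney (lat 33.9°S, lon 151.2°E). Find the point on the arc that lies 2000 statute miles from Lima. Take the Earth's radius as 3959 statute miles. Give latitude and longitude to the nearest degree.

Convert each endpoint to a unit vector on the sphere (x = cos φ cos λ, y = cos φ sin λ, z = sin φ).
The central angle between the endpoints is δ = arccos(p₁·p₂) ≈ 2.010 rad (115.2°). The total great-circle distance is δ·R ≈ 2.010 × 3959 ≈ 7957 mi, so the target fraction is f = 2000/7957 ≈ 0.251.
Interpolate at f ≈ 0.251 with slerp weights a = sin((1−f)δ)/sin δ ≈ 1.102, b = sin(fδ)/sin δ ≈ 0.535.
p = a·p₁ + b·p₂ ≈ (-0.146, -0.837, -0.527); φ = arcsin(p_z) ≈ -31.83°, λ = atan2(p_y, p_x) ≈ -99.92°.

≈ lat 32°S, lon 100°W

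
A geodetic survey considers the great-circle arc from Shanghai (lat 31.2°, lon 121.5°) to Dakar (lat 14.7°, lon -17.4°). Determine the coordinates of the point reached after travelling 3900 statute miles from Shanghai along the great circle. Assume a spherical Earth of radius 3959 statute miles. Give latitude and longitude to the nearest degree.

≈ lat 51°, lon 48°

Write both endpoints as unit vectors p₁, p₂ with components (cos φ cos λ, cos φ sin λ, sin φ).
The central angle between the endpoints is δ = arccos(p₁·p₂) ≈ 2.085 rad (119.5°). The total great-circle distance is δ·R ≈ 2.085 × 3959 ≈ 8255 mi, so the target fraction is f = 3900/8255 ≈ 0.472.
Interpolate at f ≈ 0.472 with slerp weights a = sin((1−f)δ)/sin δ ≈ 1.024, b = sin(fδ)/sin δ ≈ 0.957.
p = a·p₁ + b·p₂ ≈ (0.426, 0.470, 0.773); φ = arcsin(p_z) ≈ 50.64°, λ = atan2(p_y, p_x) ≈ 47.80°.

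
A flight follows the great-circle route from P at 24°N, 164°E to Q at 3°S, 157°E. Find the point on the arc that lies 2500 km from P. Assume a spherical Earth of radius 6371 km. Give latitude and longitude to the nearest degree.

≈ 2°N, 158°E

Convert each endpoint to a unit vector on the sphere (x = cos φ cos λ, y = cos φ sin λ, z = sin φ).
The central angle between the endpoints is δ = arccos(p₁·p₂) ≈ 0.486 rad (27.8°). The total great-circle distance is δ·R ≈ 0.486 × 6371 ≈ 3096 km, so the target fraction is f = 2500/3096 ≈ 0.807.
Interpolate at f ≈ 0.807 with slerp weights a = sin((1−f)δ)/sin δ ≈ 0.200, b = sin(fδ)/sin δ ≈ 0.819.
p = a·p₁ + b·p₂ ≈ (-0.928, 0.370, 0.039); φ = arcsin(p_z) ≈ 2.21°, λ = atan2(p_y, p_x) ≈ 158.28°.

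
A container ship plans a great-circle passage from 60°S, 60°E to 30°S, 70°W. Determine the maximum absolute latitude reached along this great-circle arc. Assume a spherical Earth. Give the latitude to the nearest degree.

≈ 70°S

The great circle lies in the plane with unit normal n̂ = (p₁ × p₂)/|p₁ × p₂|.
Here n̂_z ≈ -0.336; the vertex latitude is φ_max = arccos|n̂_z| ≈ 70.4°.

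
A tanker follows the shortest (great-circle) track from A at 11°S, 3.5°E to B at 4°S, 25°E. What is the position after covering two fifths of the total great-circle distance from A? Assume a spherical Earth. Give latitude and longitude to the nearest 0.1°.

≈ 8.3°S, 12.2°E

Convert each endpoint to a unit vector on the sphere (x = cos φ cos λ, y = cos φ sin λ, z = sin φ).
The central angle between the endpoints is δ = arccos(p₁·p₂) ≈ 0.391 rad (22.4°).
Interpolate at f = 2/5 with slerp weights a = sin((1−f)δ)/sin δ ≈ 0.610, b = sin(fδ)/sin δ ≈ 0.409.
p = a·p₁ + b·p₂ ≈ (0.967, 0.209, -0.145); φ = arcsin(p_z) ≈ -8.33°, λ = atan2(p_y, p_x) ≈ 12.19°.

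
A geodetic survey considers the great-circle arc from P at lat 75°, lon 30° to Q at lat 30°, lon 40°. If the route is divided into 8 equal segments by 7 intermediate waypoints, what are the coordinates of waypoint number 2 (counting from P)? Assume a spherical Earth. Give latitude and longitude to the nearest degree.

≈ lat 64°, lon 35°

Convert each endpoint to a unit vector on the sphere (x = cos φ cos λ, y = cos φ sin λ, z = sin φ).
The central angle between the endpoints is δ = arccos(p₁·p₂) ≈ 0.790 rad (45.3°).
Interpolate at f = 2/8 with slerp weights a = sin((1−f)δ)/sin δ ≈ 0.786, b = sin(fδ)/sin δ ≈ 0.276.
p = a·p₁ + b·p₂ ≈ (0.359, 0.256, 0.897); φ = arcsin(p_z) ≈ 63.83°, λ = atan2(p_y, p_x) ≈ 35.40°.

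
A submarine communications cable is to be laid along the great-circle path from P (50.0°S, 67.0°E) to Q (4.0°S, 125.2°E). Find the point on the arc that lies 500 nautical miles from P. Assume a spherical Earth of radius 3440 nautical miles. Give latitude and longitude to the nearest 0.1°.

≈ (46.2°S, 78.1°E)

Write both endpoints as unit vectors p₁, p₂ with components (cos φ cos λ, cos φ sin λ, sin φ).
The central angle between the endpoints is δ = arccos(p₁·p₂) ≈ 1.169 rad (67.0°). The total great-circle distance is δ·R ≈ 1.169 × 3440 ≈ 4020 nmi, so the target fraction is f = 500/4020 ≈ 0.124.
Interpolate at f ≈ 0.124 with slerp weights a = sin((1−f)δ)/sin δ ≈ 0.928, b = sin(fδ)/sin δ ≈ 0.157.
p = a·p₁ + b·p₂ ≈ (0.143, 0.677, -0.722); φ = arcsin(p_z) ≈ -46.20°, λ = atan2(p_y, p_x) ≈ 78.12°.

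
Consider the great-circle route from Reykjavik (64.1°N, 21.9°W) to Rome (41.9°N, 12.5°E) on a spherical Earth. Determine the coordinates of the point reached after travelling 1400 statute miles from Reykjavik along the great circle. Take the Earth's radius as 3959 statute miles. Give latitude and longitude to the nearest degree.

≈ 50°N, 5°E

Convert each endpoint to a unit vector on the sphere (x = cos φ cos λ, y = cos φ sin λ, z = sin φ).
The central angle between the endpoints is δ = arccos(p₁·p₂) ≈ 0.518 rad (29.7°). The total great-circle distance is δ·R ≈ 0.518 × 3959 ≈ 2049 mi, so the target fraction is f = 1400/2049 ≈ 0.683.
Interpolate at f ≈ 0.683 with slerp weights a = sin((1−f)δ)/sin δ ≈ 0.330, b = sin(fδ)/sin δ ≈ 0.700.
p = a·p₁ + b·p₂ ≈ (0.642, 0.059, 0.764); φ = arcsin(p_z) ≈ 49.83°, λ = atan2(p_y, p_x) ≈ 5.25°.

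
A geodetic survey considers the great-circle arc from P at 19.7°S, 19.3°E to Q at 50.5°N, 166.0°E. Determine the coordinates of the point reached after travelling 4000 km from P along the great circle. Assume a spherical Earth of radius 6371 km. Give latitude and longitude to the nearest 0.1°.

≈ 11.1°N, 38.1°E

Write both endpoints as unit vectors p₁, p₂ with components (cos φ cos λ, cos φ sin λ, sin φ).
The central angle between the endpoints is δ = arccos(p₁·p₂) ≈ 2.435 rad (139.5°). The total great-circle distance is δ·R ≈ 2.435 × 6371 ≈ 15514 km, so the target fraction is f = 4000/15514 ≈ 0.258.
Interpolate at f ≈ 0.258 with slerp weights a = sin((1−f)δ)/sin δ ≈ 1.498, b = sin(fδ)/sin δ ≈ 0.905.
p = a·p₁ + b·p₂ ≈ (0.772, 0.605, 0.193); φ = arcsin(p_z) ≈ 11.15°, λ = atan2(p_y, p_x) ≈ 38.09°.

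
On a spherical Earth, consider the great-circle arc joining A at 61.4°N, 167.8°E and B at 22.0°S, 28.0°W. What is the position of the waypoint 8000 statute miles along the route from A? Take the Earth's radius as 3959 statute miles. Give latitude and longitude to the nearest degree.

≈ 1°N, 33°W

The haversine formula gives a central angle δ ≈ 2.428 rad (139.1°) between the endpoints. The total great-circle distance is δ·R ≈ 2.428 × 3959 ≈ 9612 mi, so the target fraction is f = 8000/9612 ≈ 0.832.
Interpolate at f ≈ 0.832 with slerp weights a = sin((1−f)δ)/sin δ ≈ 0.605, b = sin(fδ)/sin δ ≈ 1.376.
p = a·p₁ + b·p₂ ≈ (0.843, -0.538, 0.016); φ = arcsin(p_z) ≈ 0.91°, λ = atan2(p_y, p_x) ≈ -32.52°.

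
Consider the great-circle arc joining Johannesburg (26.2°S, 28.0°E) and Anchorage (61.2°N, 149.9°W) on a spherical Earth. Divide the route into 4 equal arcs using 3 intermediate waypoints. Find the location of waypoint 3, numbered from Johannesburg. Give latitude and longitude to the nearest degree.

Write both endpoints as unit vectors p₁, p₂ with components (cos φ cos λ, cos φ sin λ, sin φ).
The central angle between the endpoints is δ = arccos(p₁·p₂) ≈ 2.530 rad (145.0°).
Interpolate at f = 3/4 with slerp weights a = sin((1−f)δ)/sin δ ≈ 1.030, b = sin(fδ)/sin δ ≈ 1.650.
p = a·p₁ + b·p₂ ≈ (0.128, 0.035, 0.991); φ = arcsin(p_z) ≈ 82.35°, λ = atan2(p_y, p_x) ≈ 15.36°.

≈ 82°N, 15°E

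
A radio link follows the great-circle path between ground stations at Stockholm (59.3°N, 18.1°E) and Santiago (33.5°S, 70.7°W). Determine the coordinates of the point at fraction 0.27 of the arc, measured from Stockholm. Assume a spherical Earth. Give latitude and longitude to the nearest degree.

Write both endpoints as unit vectors p₁, p₂ with components (cos φ cos λ, cos φ sin λ, sin φ).
The central angle between the endpoints is δ = arccos(p₁·p₂) ≈ 2.055 rad (117.8°).
Interpolate at f = 0.27 with slerp weights a = sin((1−f)δ)/sin δ ≈ 1.127, b = sin(fδ)/sin δ ≈ 0.595.
p = a·p₁ + b·p₂ ≈ (0.711, -0.290, 0.641); φ = arcsin(p_z) ≈ 39.84°, λ = atan2(p_y, p_x) ≈ -22.17°.

≈ (40°N, 22°W)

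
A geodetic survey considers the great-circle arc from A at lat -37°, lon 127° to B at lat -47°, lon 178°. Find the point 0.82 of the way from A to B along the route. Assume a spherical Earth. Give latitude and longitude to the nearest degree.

≈ lat -47°, lon 168°

Convert each endpoint to a unit vector on the sphere (x = cos φ cos λ, y = cos φ sin λ, z = sin φ).
The central angle between the endpoints is δ = arccos(p₁·p₂) ≈ 0.671 rad (38.5°).
Interpolate at f = 0.82 with slerp weights a = sin((1−f)δ)/sin δ ≈ 0.194, b = sin(fδ)/sin δ ≈ 0.841.
p = a·p₁ + b·p₂ ≈ (-0.666, 0.144, -0.732); φ = arcsin(p_z) ≈ -47.03°, λ = atan2(p_y, p_x) ≈ 167.84°.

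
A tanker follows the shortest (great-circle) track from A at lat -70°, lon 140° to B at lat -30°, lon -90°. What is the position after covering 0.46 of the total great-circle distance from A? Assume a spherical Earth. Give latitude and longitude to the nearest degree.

≈ lat -67°, lon -116°

The haversine formula gives a central angle δ ≈ 1.288 rad (73.8°) between the endpoints.
Interpolate at f = 0.46 with slerp weights a = sin((1−f)δ)/sin δ ≈ 0.667, b = sin(fδ)/sin δ ≈ 0.581.
p = a·p₁ + b·p₂ ≈ (-0.175, -0.357, -0.918); φ = arcsin(p_z) ≈ -66.59°, λ = atan2(p_y, p_x) ≈ -116.10°.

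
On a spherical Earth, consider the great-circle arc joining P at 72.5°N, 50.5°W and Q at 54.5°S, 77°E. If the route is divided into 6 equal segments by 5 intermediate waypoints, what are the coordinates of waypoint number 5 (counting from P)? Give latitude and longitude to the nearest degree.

Write both endpoints as unit vectors p₁, p₂ with components (cos φ cos λ, cos φ sin λ, sin φ).
The central angle between the endpoints is δ = arccos(p₁·p₂) ≈ 2.652 rad (152.0°).
Interpolate at f = 5/6 with slerp weights a = sin((1−f)δ)/sin δ ≈ 0.911, b = sin(fδ)/sin δ ≈ 1.708.
p = a·p₁ + b·p₂ ≈ (0.397, 0.755, -0.522); φ = arcsin(p_z) ≈ -31.45°, λ = atan2(p_y, p_x) ≈ 62.25°.

≈ 31°S, 62°E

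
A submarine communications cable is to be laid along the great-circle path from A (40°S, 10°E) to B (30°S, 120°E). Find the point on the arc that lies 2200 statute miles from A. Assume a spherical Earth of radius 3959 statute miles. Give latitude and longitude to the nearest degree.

≈ (51°S, 53°E)

Convert each endpoint to a unit vector on the sphere (x = cos φ cos λ, y = cos φ sin λ, z = sin φ).
The central angle between the endpoints is δ = arccos(p₁·p₂) ≈ 1.476 rad (84.6°). The total great-circle distance is δ·R ≈ 1.476 × 3959 ≈ 5844 mi, so the target fraction is f = 2200/5844 ≈ 0.376.
Interpolate at f ≈ 0.376 with slerp weights a = sin((1−f)δ)/sin δ ≈ 0.799, b = sin(fδ)/sin δ ≈ 0.530.
p = a·p₁ + b·p₂ ≈ (0.374, 0.504, -0.779); φ = arcsin(p_z) ≈ -51.15°, λ = atan2(p_y, p_x) ≈ 53.43°.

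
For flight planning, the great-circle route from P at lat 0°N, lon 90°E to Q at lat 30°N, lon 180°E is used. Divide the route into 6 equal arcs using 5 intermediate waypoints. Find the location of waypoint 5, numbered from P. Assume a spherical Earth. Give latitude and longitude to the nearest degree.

≈ lat 29°N, lon 163°E

The haversine formula gives a central angle δ ≈ 1.571 rad (90.0°) between the endpoints.
Interpolate at f = 5/6 with slerp weights a = sin((1−f)δ)/sin δ ≈ 0.259, b = sin(fδ)/sin δ ≈ 0.966.
p = a·p₁ + b·p₂ ≈ (-0.837, 0.259, 0.483); φ = arcsin(p_z) ≈ 28.88°, λ = atan2(p_y, p_x) ≈ 162.81°.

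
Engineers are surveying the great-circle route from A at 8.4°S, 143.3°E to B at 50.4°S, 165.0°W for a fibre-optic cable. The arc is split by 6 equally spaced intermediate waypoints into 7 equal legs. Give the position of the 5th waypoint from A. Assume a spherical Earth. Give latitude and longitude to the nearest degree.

Convert each endpoint to a unit vector on the sphere (x = cos φ cos λ, y = cos φ sin λ, z = sin φ).
The central angle between the endpoints is δ = arccos(p₁·p₂) ≈ 1.043 rad (59.8°).
Interpolate at f = 5/7 with slerp weights a = sin((1−f)δ)/sin δ ≈ 0.340, b = sin(fδ)/sin δ ≈ 0.785.
p = a·p₁ + b·p₂ ≈ (-0.753, 0.071, -0.654); φ = arcsin(p_z) ≈ -40.87°, λ = atan2(p_y, p_x) ≈ 174.58°.

≈ 41°S, 175°E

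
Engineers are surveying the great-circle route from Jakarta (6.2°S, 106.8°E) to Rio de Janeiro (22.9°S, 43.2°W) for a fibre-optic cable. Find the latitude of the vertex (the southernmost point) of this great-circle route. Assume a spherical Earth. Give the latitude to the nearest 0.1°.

The great circle lies in the plane with unit normal n̂ = (p₁ × p₂)/|p₁ × p₂|.
Here n̂_z ≈ -0.694; the vertex latitude is φ_max = arccos|n̂_z| ≈ 46.1°.

≈ 46.1°S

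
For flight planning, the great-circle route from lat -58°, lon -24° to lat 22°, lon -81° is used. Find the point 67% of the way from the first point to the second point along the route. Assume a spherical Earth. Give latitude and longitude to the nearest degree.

≈ lat -6°, lon -68°

From cos δ = sin φ₁ sin φ₂ + cos φ₁ cos φ₂ cos Δλ, the central angle is δ ≈ 1.621 rad (92.9°).
Interpolate at f = 0.67 with slerp weights a = sin((1−f)δ)/sin δ ≈ 0.510, b = sin(fδ)/sin δ ≈ 0.886.
p = a·p₁ + b·p₂ ≈ (0.376, -0.921, -0.101); φ = arcsin(p_z) ≈ -5.80°, λ = atan2(p_y, p_x) ≈ -67.82°.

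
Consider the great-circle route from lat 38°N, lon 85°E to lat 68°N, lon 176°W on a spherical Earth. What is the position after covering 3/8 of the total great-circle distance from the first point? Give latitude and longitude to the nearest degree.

≈ lat 57°N, lon 102°E

Convert each endpoint to a unit vector on the sphere (x = cos φ cos λ, y = cos φ sin λ, z = sin φ).
The central angle between the endpoints is δ = arccos(p₁·p₂) ≈ 1.018 rad (58.4°).
Interpolate at f = 3/8 with slerp weights a = sin((1−f)δ)/sin δ ≈ 0.698, b = sin(fδ)/sin δ ≈ 0.438.
p = a·p₁ + b·p₂ ≈ (-0.116, 0.537, 0.836); φ = arcsin(p_z) ≈ 56.70°, λ = atan2(p_y, p_x) ≈ 102.16°.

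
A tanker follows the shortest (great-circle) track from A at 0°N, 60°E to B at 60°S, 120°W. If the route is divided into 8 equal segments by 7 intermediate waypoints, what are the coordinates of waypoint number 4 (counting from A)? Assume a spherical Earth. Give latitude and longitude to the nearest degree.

≈ 60°S, 60°E

Convert each endpoint to a unit vector on the sphere (x = cos φ cos λ, y = cos φ sin λ, z = sin φ).
The central angle between the endpoints is δ = arccos(p₁·p₂) ≈ 2.094 rad (120.0°).
Interpolate at f = 4/8 with slerp weights a = sin((1−f)δ)/sin δ ≈ 1.000, b = sin(fδ)/sin δ ≈ 1.000.
p = a·p₁ + b·p₂ ≈ (0.250, 0.433, -0.866); φ = arcsin(p_z) ≈ -60.00°, λ = atan2(p_y, p_x) ≈ 60.00°.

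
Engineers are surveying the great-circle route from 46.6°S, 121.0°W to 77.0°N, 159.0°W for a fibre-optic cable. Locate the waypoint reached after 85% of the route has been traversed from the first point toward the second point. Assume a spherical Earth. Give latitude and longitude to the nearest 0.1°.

Write both endpoints as unit vectors p₁, p₂ with components (cos φ cos λ, cos φ sin λ, sin φ).
The central angle between the endpoints is δ = arccos(p₁·p₂) ≈ 2.197 rad (125.9°).
Interpolate at f = 0.85 with slerp weights a = sin((1−f)δ)/sin δ ≈ 0.399, b = sin(fδ)/sin δ ≈ 1.180.
p = a·p₁ + b·p₂ ≈ (-0.389, -0.330, 0.860); φ = arcsin(p_z) ≈ 59.30°, λ = atan2(p_y, p_x) ≈ -139.67°.

≈ 59.3°N, 139.7°W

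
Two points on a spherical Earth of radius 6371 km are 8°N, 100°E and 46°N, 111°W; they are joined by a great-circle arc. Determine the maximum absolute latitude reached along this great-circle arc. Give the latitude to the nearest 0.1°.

≈ 66.0°N

The great circle lies in the plane with unit normal n̂ = (p₁ × p₂)/|p₁ × p₂|.
Here n̂_z ≈ +0.406; the vertex latitude is φ_max = arccos|n̂_z| ≈ 66.0°.
Check via Clairaut: cos φ_max = |cos φ₁| · sin C = cos(8.0°)·sin(24.2°) ≈ 0.406, again giving ≈ 66.0°.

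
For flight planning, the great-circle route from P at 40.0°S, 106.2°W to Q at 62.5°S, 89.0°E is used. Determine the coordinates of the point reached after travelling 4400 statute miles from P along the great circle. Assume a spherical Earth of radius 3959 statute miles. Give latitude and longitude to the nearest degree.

≈ 75°S, 99°E

Convert each endpoint to a unit vector on the sphere (x = cos φ cos λ, y = cos φ sin λ, z = sin φ).
The central angle between the endpoints is δ = arccos(p₁·p₂) ≈ 1.340 rad (76.8°). The total great-circle distance is δ·R ≈ 1.340 × 3959 ≈ 5305 mi, so the target fraction is f = 4400/5305 ≈ 0.829.
Interpolate at f ≈ 0.829 with slerp weights a = sin((1−f)δ)/sin δ ≈ 0.233, b = sin(fδ)/sin δ ≈ 0.921.
p = a·p₁ + b·p₂ ≈ (-0.042, 0.254, -0.966); φ = arcsin(p_z) ≈ -75.09°, λ = atan2(p_y, p_x) ≈ 99.46°.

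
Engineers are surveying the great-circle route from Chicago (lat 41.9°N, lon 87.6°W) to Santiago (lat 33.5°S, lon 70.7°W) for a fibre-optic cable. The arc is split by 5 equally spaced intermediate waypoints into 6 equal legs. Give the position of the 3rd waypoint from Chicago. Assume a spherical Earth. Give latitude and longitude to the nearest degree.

≈ lat 4°N, lon 79°W

Convert each endpoint to a unit vector on the sphere (x = cos φ cos λ, y = cos φ sin λ, z = sin φ).
The central angle between the endpoints is δ = arccos(p₁·p₂) ≈ 1.344 rad (77.0°).
Interpolate at f = 3/6 with slerp weights a = sin((1−f)δ)/sin δ ≈ 0.639, b = sin(fδ)/sin δ ≈ 0.639.
p = a·p₁ + b·p₂ ≈ (0.196, -0.978, 0.074); φ = arcsin(p_z) ≈ 4.25°, λ = atan2(p_y, p_x) ≈ -78.67°.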